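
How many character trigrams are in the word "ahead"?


Word: "ahead" (length 5)
Number of 3-grams = length - 3 + 1 = 5 - 3 + 1
= 3


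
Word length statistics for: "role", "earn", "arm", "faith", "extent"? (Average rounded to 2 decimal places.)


Lengths: "role"=4, "earn"=4, "arm"=3, "faith"=5, "extent"=6
Sum = 22, Count = 5
Average = 22/5 = 4.40
= avg=4.40, min=3, max=6


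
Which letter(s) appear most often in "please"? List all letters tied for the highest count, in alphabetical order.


Word: "please"
Letter counts:
  'a': 1
  'e': 2
  'l': 1
  'p': 1
  's': 1
Maximum count = 2
Most frequent = 'e' (2 times each)


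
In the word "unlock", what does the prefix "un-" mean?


Prefix: un-
Example: unlock = un- + lock
Meaning = not / reverse


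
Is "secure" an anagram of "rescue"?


Word 1: "rescue" → sorted: ceersu
Word 2: "secure" → sorted: ceersu
Same letters? ceersu == ceersu
Anagram = Yes


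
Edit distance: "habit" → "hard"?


Word 1: "habit" (length 5)
Word 2: "hard" (length 4)
One optimal edit sequence (insert/delete/substitute each cost 1):
  1. keep 'h'
  2. keep 'a'
  3. delete 'b'  (+1)
  4. substitute 'i' -> 'r'  (+1)
  5. substitute 't' -> 'd'  (+1)
Total edit operations: 3
Edit distance = 3


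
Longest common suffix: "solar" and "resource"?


Word 1: "solar"
Word 2: "resource"
Comparing from end:
  Pos -1: 'r' != 'e' (stop)
LCS = "" (length 0)


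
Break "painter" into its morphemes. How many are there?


Word: "painter"
Morphemes: paint | -er
Each morpheme carries meaning
= 2 morphemes


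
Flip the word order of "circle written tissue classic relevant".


Original: "circle written tissue classic relevant"
Words (1..n): circle | written | tissue | classic | relevant
Reversed (n..1): relevant | classic | tissue | written | circle
Result = "relevant classic tissue written circle"


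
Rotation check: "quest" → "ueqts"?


Word: "quest", Candidate: "ueqts"
Method: check if candidate is substring of word+word
"questquest" contains "ueqts"? No
Is rotation = No


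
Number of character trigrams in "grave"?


Word: "grave" (length 5)
Number of 3-grams = length - 3 + 1 = 5 - 3 + 1
= 3


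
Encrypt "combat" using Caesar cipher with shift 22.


Word: "combat"
Shift: 22
Each letter → (letter + shift) mod 26:
  'c' (2) + 22 = 24 → 'y'
  'o' (14) + 22 = 10 → 'k'
  'm' (12) + 22 = 8 → 'i'
  'b' (1) + 22 = 23 → 'x'
  'a' (0) + 22 = 22 → 'w'
  't' (19) + 22 = 15 → 'p'
Result = "ykixwp"


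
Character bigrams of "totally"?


Word: "totally" (length 7)
Number of bigrams = 7 - 2 + 1 = 6
  Position 0: "to"
  Position 1: "ot"
  Position 2: "ta"
  Position 3: "al"
  Position 4: "ll"
  Position 5: "ly"
Bigrams = "to", "ot", "ta", "al", "ll", "ly"


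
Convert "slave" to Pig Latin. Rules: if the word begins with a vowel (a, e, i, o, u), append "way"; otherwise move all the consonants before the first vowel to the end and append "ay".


Word: "slave"
Starts with consonant(s) → move to end, add 'ay'
Consonant cluster: "sl"
Pig Latin = "aveslay"


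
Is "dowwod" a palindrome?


Word: "dowwod"
Reversed: "dowwod"
Forward == Backward? dowwod == dowwod
Palindrome = Yes


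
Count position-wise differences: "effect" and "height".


Comparing character by character (same length = 6):
  Pos 0: 'e' vs 'h' !=
  Pos 1: 'f' vs 'e' !=
  Pos 2: 'f' vs 'i' !=
  Pos 3: 'e' vs 'g' !=
  Pos 4: 'c' vs 'h' !=
  Pos 5: 't' vs 't' =
Hamming distance = 5


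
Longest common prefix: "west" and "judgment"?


Word 1: "west"
Word 2: "judgment"
Comparing from start:
  Pos 0: 'w' != 'j' (stop)
LCP = "" (length 0)


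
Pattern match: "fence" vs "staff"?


Pattern of "fence": [0, 1, 2, 3, 1]
Pattern of "staff": [0, 1, 2, 3, 3]
Patterns do not match
Same pattern = No


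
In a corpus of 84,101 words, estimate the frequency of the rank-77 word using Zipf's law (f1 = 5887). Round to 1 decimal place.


Zipf's law: f(r) = f(1) / r
f(1) = 5887
f(77) = 5887 / 77
= 76.5 occurrences


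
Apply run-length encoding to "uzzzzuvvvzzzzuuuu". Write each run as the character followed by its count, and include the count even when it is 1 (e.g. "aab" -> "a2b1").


String: "uzzzzuvvvzzzzuuuu"
Scanning for consecutive runs:
  'u' x 1
  'z' x 4
  'u' x 1
  'v' x 3
  'z' x 4
  'u' x 4
RLE = "u1z4u1v3z4u4"


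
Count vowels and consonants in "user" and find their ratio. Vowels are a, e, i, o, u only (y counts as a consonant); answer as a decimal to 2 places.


Word: "user"
Vowels (a,e,i,o,u): 2
Consonants: 2
Ratio = 2/2
= 1.00


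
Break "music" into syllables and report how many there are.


Word: "music"
Syllable breakdown: mu / sic
Counting: 2 parts
= 2 syllables


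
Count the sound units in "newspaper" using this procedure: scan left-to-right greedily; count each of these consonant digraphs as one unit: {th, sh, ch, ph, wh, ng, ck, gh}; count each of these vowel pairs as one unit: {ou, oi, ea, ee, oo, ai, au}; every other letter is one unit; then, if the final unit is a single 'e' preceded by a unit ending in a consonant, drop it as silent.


Word: "newspaper" (9 letters)
Left-to-right scan:
  (1) 'n' (letter)
  (2) 'e' (letter)
  (3) 'w' (letter)
  (4) 's' (letter)
  (5) 'p' (letter)
  (6) 'a' (letter)
  (7) 'p' (letter)
  (8) 'e' (letter)
  (9) 'r' (letter)
Units from scan: 9
Sound units = 9 units


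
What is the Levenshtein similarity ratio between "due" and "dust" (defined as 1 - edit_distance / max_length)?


Word 1: "due" (length 3)
Word 2: "dust" (length 4)
One optimal edit sequence:
  1. keep 'd'
  2. keep 'u'
  3. insert 's'  (+1)
  4. substitute 'e' -> 't'  (+1)
Edit distance = 2
Max length = max(3, 4) = 4
Similarity = 1 - 2/4
= 0.5000


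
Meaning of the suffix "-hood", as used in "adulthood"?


Suffix: -hood
Example: adulthood = adult + -hood
Meaning = state / condition


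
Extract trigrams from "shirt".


Word: "shirt" (length 5)
Number of trigrams = 5 - 3 + 1 = 3
  Position 0: "shi"
  Position 1: "hir"
  Position 2: "irt"
Trigrams = "shi", "hir", "irt"


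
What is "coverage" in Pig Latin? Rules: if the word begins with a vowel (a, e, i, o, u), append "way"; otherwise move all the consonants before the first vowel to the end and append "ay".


Word: "coverage"
Starts with consonant(s) → move to end, add 'ay'
Consonant cluster: "c"
Pig Latin = "overagecay"


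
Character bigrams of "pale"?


Word: "pale" (length 4)
Number of bigrams = 4 - 2 + 1 = 3
  Position 0: "pa"
  Position 1: "al"
  Position 2: "le"
Bigrams = "pa", "al", "le"


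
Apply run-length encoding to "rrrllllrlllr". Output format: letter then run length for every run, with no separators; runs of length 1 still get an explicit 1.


String: "rrrllllrlllr"
Scanning for consecutive runs:
  'r' x 3
  'l' x 4
  'r' x 1
  'l' x 3
  'r' x 1
RLE = "r3l4r1l3r1"


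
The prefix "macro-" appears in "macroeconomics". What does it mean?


Prefix: macro-
Example: macroeconomics (macro- + economics)
Meaning = large


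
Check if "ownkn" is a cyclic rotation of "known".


Word: "known", Candidate: "ownkn"
Method: check if candidate is substring of word+word
"knownknown" contains "ownkn"? Yes
Is rotation = Yes


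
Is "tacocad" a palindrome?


Word: "tacocad"
Reversed: "dacocat"
Forward == Backward? tacocad != dacocat
Palindrome = No


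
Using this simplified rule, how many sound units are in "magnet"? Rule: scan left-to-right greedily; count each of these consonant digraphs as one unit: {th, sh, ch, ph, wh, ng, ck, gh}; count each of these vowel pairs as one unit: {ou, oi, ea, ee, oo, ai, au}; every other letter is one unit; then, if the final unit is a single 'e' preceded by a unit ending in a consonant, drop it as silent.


Word: "magnet" (6 letters)
Left-to-right scan:
  (1) 'm' (letter)
  (2) 'a' (letter)
  (3) 'g' (letter)
  (4) 'n' (letter)
  (5) 'e' (letter)
  (6) 't' (letter)
Units from scan: 6
Sound units = 6 units


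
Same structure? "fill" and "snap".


Pattern of "fill": [0, 1, 2, 2]
Pattern of "snap": [0, 1, 2, 3]
Patterns do not match
Same pattern = No


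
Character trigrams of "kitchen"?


Word: "kitchen" (length 7)
Number of trigrams = 7 - 3 + 1 = 5
  Position 0: "kit"
  Position 1: "itc"
  Position 2: "tch"
  Position 3: "che"
  Position 4: "hen"
Trigrams = "kit", "itc", "tch", "che", "hen"


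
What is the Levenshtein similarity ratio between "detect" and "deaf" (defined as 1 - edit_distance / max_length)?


Word 1: "detect" (length 6)
Word 2: "deaf" (length 4)
One optimal edit sequence:
  1. keep 'd'
  2. delete 'e'  (+1)
  3. delete 't'  (+1)
  4. keep 'e'
  5. substitute 'c' -> 'a'  (+1)
  6. substitute 't' -> 'f'  (+1)
Edit distance = 4
Max length = max(6, 4) = 6
Similarity = 1 - 4/6
= 0.3333


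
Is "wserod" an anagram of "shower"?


Word 1: "shower" → sorted: ehorsw
Word 2: "wserod" → sorted: deorsw
Same letters? ehorsw != deorsw
Anagram = No


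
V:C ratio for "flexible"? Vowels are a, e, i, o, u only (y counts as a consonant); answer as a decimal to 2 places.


Word: "flexible"
Vowels (a,e,i,o,u): 3
Consonants: 5
Ratio = 3/5
= 0.60


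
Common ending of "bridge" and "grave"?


Word 1: "bridge"
Word 2: "grave"
Comparing from end:
  Pos -1: 'e' == 'e'
  Pos -2: 'g' != 'v' (stop)
LCS = "e" (length 1)


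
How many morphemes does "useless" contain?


Word: "useless"
Morphemes: use | -less
Each morpheme carries meaning
= 2 morphemes


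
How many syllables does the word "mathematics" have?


Word: "mathematics"
Syllable breakdown: math / e / mat / ics
Counting: 4 parts
= 4 syllables


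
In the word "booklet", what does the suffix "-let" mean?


Suffix: -let
Example: booklet (book + -let)
Meaning = small


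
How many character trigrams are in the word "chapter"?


Word: "chapter" (length 7)
Number of 3-grams = length - 3 + 1 = 7 - 3 + 1
= 5


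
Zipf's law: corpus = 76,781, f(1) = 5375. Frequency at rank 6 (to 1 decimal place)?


Zipf's law: f(r) = f(1) / r
f(1) = 5375
f(6) = 5375 / 6
= 895.8 occurrences


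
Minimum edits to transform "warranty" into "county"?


Word 1: "warranty" (length 8)
Word 2: "county" (length 6)
One optimal edit sequence (insert/delete/substitute each cost 1):
  1. delete 'w'  (+1)
  2. delete 'a'  (+1)
  3. substitute 'r' -> 'c'  (+1)
  4. substitute 'r' -> 'o'  (+1)
  5. substitute 'a' -> 'u'  (+1)
  6. keep 'n'
  7. keep 't'
  8. keep 'y'
Total edit operations: 5
Edit distance = 5


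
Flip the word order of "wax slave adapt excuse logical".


Original: "wax slave adapt excuse logical"
Words (1..n): wax | slave | adapt | excuse | logical
Reversed (n..1): logical | excuse | adapt | slave | wax
Result = "logical excuse adapt slave wax"


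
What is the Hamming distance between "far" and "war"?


Comparing character by character (same length = 3):
  Pos 0: 'f' vs 'w' !=
  Pos 1: 'a' vs 'a' =
  Pos 2: 'r' vs 'r' =
Hamming distance = 1


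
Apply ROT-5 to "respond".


Word: "respond"
Shift: 5
Each letter → (letter + shift) mod 26:
  'r' (17) + 5 = 22 → 'w'
  'e' (4) + 5 = 9 → 'j'
  's' (18) + 5 = 23 → 'x'
  'p' (15) + 5 = 20 → 'u'
  'o' (14) + 5 = 19 → 't'
  'n' (13) + 5 = 18 → 's'
  'd' (3) + 5 = 8 → 'i'
Result = "wjxutsi"


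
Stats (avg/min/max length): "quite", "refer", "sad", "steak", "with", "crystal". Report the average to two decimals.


Lengths: "quite"=5, "refer"=5, "sad"=3, "steak"=5, "with"=4, "crystal"=7
Sum = 29, Count = 6
Average = 29/6 = 4.83
= avg=4.83, min=3, max=7


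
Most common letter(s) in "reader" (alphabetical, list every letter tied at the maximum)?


Word: "reader"
Letter counts:
  'a': 1
  'd': 1
  'e': 2
  'r': 2
Maximum count = 2
Most frequent = 'e', 'r' (2 times each)


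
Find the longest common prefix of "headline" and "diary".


Word 1: "headline"
Word 2: "diary"
Comparing from start:
  Pos 0: 'h' != 'd' (stop)
LCP = "" (length 0)


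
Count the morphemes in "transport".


Word: "transport"
Morphemes: trans- | port
Each morpheme carries meaning
= 2 morphemes


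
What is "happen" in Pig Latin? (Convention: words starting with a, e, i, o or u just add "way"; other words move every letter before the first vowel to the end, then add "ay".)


Word: "happen"
Starts with consonant(s) → move to end, add 'ay'
Consonant cluster: "h"
Pig Latin = "appenhay"


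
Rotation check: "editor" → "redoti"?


Word: "editor", Candidate: "redoti"
Method: check if candidate is substring of word+word
"editoreditor" contains "redoti"? No
Is rotation = No


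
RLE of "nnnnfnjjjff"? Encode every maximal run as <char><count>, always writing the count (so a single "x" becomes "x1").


String: "nnnnfnjjjff"
Scanning for consecutive runs:
  'n' x 4
  'f' x 1
  'n' x 1
  'j' x 3
  'f' x 2
RLE = "n4f1n1j3f2"


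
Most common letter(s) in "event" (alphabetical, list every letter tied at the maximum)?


Word: "event"
Letter counts:
  'e': 2
  'n': 1
  't': 1
  'v': 1
Maximum count = 2
Most frequent = 'e' (2 times each)


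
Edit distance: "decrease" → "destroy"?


Word 1: "decrease" (length 8)
Word 2: "destroy" (length 7)
One optimal edit sequence (insert/delete/substitute each cost 1):
  1. keep 'd'
  2. keep 'e'
  3. delete 'c'  (+1)
  4. substitute 'r' -> 's'  (+1)
  5. substitute 'e' -> 't'  (+1)
  6. substitute 'a' -> 'r'  (+1)
  7. substitute 's' -> 'o'  (+1)
  8. substitute 'e' -> 'y'  (+1)
Total edit operations: 6
Edit distance = 6


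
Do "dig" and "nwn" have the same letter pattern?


Pattern of "dig": [0, 1, 2]
Pattern of "nwn": [0, 1, 0]
Patterns do not match
Same pattern = No


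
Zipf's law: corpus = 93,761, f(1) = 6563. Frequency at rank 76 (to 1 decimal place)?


Zipf's law: f(r) = f(1) / r
f(1) = 6563
f(76) = 6563 / 76
= 86.4 occurrences


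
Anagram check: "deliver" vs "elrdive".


Word 1: "deliver" → sorted: deeilrv
Word 2: "elrdive" → sorted: deeilrv
Same letters? deeilrv == deeilrv
Anagram = Yes


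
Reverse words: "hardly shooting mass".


Original: "hardly shooting mass"
Words (1..n): hardly | shooting | mass
Reversed (n..1): mass | shooting | hardly
Result = "mass shooting hardly"


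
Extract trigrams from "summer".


Word: "summer" (length 6)
Number of trigrams = 6 - 3 + 1 = 4
  Position 0: "sum"
  Position 1: "umm"
  Position 2: "mme"
  Position 3: "mer"
Trigrams = "sum", "umm", "mme", "mer"


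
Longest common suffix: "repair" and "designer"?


Word 1: "repair"
Word 2: "designer"
Comparing from end:
  Pos -1: 'r' == 'r'
  Pos -2: 'i' != 'e' (stop)
LCS = "r" (length 1)


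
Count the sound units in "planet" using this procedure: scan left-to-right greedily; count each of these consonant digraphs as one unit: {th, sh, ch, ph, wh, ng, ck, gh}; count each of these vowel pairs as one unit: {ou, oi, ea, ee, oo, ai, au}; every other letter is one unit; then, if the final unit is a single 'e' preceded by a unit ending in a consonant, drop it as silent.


Word: "planet" (6 letters)
Left-to-right scan:
  [1] 'p' (letter)
  [2] 'l' (letter)
  [3] 'a' (letter)
  [4] 'n' (letter)
  [5] 'e' (letter)
  [6] 't' (letter)
Units from scan: 6
Sound units = 6 units


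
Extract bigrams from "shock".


Word: "shock" (length 5)
Number of bigrams = 5 - 2 + 1 = 4
  Position 0: "sh"
  Position 1: "ho"
  Position 2: "oc"
  Position 3: "ck"
Bigrams = "sh", "ho", "oc", "ck"


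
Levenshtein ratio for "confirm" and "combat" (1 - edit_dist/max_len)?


Word 1: "confirm" (length 7)
Word 2: "combat" (length 6)
One optimal edit sequence:
  1. keep 'c'
  2. keep 'o'
  3. delete 'n'  (+1)
  4. substitute 'f' -> 'm'  (+1)
  5. substitute 'i' -> 'b'  (+1)
  6. substitute 'r' -> 'a'  (+1)
  7. substitute 'm' -> 't'  (+1)
Edit distance = 5
Max length = max(7, 6) = 7
Similarity = 1 - 5/7
= 0.2857


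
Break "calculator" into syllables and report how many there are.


Word: "calculator"
Syllable breakdown: cal · cu · la · tor
Counting: 4 parts
= 4 syllables


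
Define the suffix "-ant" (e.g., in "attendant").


Suffix: -ant
Example: attendant (attend + -ant)
Meaning = one who / that which


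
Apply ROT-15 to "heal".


Word: "heal"
Shift: 15
Each letter → (letter + shift) mod 26:
  'h' (7) + 15 = 22 → 'w'
  'e' (4) + 15 = 19 → 't'
  'a' (0) + 15 = 15 → 'p'
  'l' (11) + 15 = 0 → 'a'
Result = "wtpa"


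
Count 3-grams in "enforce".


Word: "enforce" (length 7)
Number of 3-grams = length - 3 + 1 = 7 - 3 + 1
= 5


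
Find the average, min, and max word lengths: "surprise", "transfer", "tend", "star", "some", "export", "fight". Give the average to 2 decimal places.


Lengths: "surprise"=8, "transfer"=8, "tend"=4, "star"=4, "some"=4, "export"=6, "fight"=5
Sum = 39, Count = 7
Average = 39/7 = 5.57
= avg=5.57, min=4, max=8


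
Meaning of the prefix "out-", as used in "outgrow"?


Prefix: out-
Example: outgrow (out- + grow)
Meaning = surpass


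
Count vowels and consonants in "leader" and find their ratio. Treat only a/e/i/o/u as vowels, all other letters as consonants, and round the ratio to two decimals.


Word: "leader"
Vowels (a,e,i,o,u): 3
Consonants: 3
Ratio = 3/3
= 1.00


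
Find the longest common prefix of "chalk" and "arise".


Word 1: "chalk"
Word 2: "arise"
Comparing from start:
  Pos 0: 'c' != 'a' (stop)
LCP = "" (length 0)


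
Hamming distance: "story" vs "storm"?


Comparing character by character (same length = 5):
  Pos 0: 's' vs 's' =
  Pos 1: 't' vs 't' =
  Pos 2: 'o' vs 'o' =
  Pos 3: 'r' vs 'r' =
  Pos 4: 'y' vs 'm' !=
Hamming distance = 1


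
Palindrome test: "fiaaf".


Word: "fiaaf"
Reversed: "faaif"
Forward == Backward? fiaaf != faaif
Palindrome = No


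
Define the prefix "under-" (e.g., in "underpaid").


Prefix: under-
As in: underpaid -> under- + paid
Meaning = insufficient


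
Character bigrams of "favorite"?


Word: "favorite" (length 8)
Number of bigrams = 8 - 2 + 1 = 7
  Position 0: "fa"
  Position 1: "av"
  Position 2: "vo"
  Position 3: "or"
  Position 4: "ri"
  Position 5: "it"
  Position 6: "te"
Bigrams = "fa", "av", "vo", "or", "ri", "it", "te"


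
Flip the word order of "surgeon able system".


Original: "surgeon able system"
Words (1..n): surgeon | able | system
Reversed (n..1): system | able | surgeon
Result = "system able surgeon"


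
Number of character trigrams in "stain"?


Word: "stain" (length 5)
Number of 3-grams = length - 3 + 1 = 5 - 3 + 1
= 3


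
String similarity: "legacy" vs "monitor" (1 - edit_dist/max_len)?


Word 1: "legacy" (length 6)
Word 2: "monitor" (length 7)
One optimal edit sequence:
  1. insert 'm'  (+1)
  2. substitute 'l' -> 'o'  (+1)
  3. substitute 'e' -> 'n'  (+1)
  4. substitute 'g' -> 'i'  (+1)
  5. substitute 'a' -> 't'  (+1)
  6. substitute 'c' -> 'o'  (+1)
  7. substitute 'y' -> 'r'  (+1)
Edit distance = 7
Max length = max(6, 7) = 7
Similarity = 1 - 7/7
= 0.0000


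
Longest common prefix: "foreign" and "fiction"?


Word 1: "foreign"
Word 2: "fiction"
Comparing from start:
  Pos 0: 'f' == 'f'
  Pos 1: 'o' != 'i' (stop)
LCP = "f" (length 1)


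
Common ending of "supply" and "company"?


Word 1: "supply"
Word 2: "company"
Comparing from end:
  Pos -1: 'y' == 'y'
  Pos -2: 'l' != 'n' (stop)
LCS = "y" (length 1)


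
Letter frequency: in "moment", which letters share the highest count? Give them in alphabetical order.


Word: "moment"
Letter counts:
  'e': 1
  'm': 2
  'n': 1
  'o': 1
  't': 1
Maximum count = 2
Most frequent = 'm' (2 times each)


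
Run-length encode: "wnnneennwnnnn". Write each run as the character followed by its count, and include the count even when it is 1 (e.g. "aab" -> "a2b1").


String: "wnnneennwnnnn"
Scanning for consecutive runs:
  'w' x 1
  'n' x 3
  'e' x 2
  'n' x 2
  'w' x 1
  'n' x 4
RLE = "w1n3e2n2w1n4"


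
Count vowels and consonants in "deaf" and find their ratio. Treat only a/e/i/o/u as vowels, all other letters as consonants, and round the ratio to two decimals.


Word: "deaf"
Vowels (a,e,i,o,u): 2
Consonants: 2
Ratio = 2/2
= 1.00


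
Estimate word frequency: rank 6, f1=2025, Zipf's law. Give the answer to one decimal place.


Zipf's law: f(r) = f(1) / r
f(1) = 2025
f(6) = 2025 / 6
= 337.5 occurrences


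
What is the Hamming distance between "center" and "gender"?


Comparing character by character (same length = 6):
  Pos 0: 'c' vs 'g' !=
  Pos 1: 'e' vs 'e' =
  Pos 2: 'n' vs 'n' =
  Pos 3: 't' vs 'd' !=
  Pos 4: 'e' vs 'e' =
  Pos 5: 'r' vs 'r' =
Hamming distance = 2


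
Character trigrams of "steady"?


Word: "steady" (length 6)
Number of trigrams = 6 - 3 + 1 = 4
  Position 0: "ste"
  Position 1: "tea"
  Position 2: "ead"
  Position 3: "ady"
Trigrams = "ste", "tea", "ead", "ady"


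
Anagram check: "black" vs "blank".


Word 1: "black" → sorted: abckl
Word 2: "blank" → sorted: abkln
Same letters? abckl != abkln
Anagram = No


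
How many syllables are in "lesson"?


Word: "lesson"
Syllable breakdown: les-son
Counting: 2 parts
= 2 syllables


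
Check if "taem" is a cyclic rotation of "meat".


Word: "meat", Candidate: "taem"
Method: check if candidate is substring of word+word
"meatmeat" contains "taem"? No
Is rotation = No


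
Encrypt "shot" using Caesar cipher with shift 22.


Word: "shot"
Shift: 22
Each letter → (letter + shift) mod 26:
  's' (18) + 22 = 14 → 'o'
  'h' (7) + 22 = 3 → 'd'
  'o' (14) + 22 = 10 → 'k'
  't' (19) + 22 = 15 → 'p'
Result = "odkp"


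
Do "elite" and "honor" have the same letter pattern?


Pattern of "elite": [0, 1, 2, 3, 0]
Pattern of "honor": [0, 1, 2, 1, 3]
Patterns do not match
Same pattern = No


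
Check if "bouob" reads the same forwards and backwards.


Word: "bouob"
Reversed: "bouob"
Forward == Backward? bouob == bouob
Palindrome = Yes


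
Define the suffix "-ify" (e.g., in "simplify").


Suffix: -ify
Example: simplify = simple + -ify, with a spelling change
Meaning = to make


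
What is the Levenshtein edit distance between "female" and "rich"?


Word 1: "female" (length 6)
Word 2: "rich" (length 4)
One optimal edit sequence (insert/delete/substitute each cost 1):
  1. delete 'f'  (+1)
  2. delete 'e'  (+1)
  3. substitute 'm' -> 'r'  (+1)
  4. substitute 'a' -> 'i'  (+1)
  5. substitute 'l' -> 'c'  (+1)
  6. substitute 'e' -> 'h'  (+1)
Total edit operations: 6
Edit distance = 6


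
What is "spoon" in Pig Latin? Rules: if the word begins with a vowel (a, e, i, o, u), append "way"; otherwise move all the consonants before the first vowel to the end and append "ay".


Word: "spoon"
Starts with consonant(s) → move to end, add 'ay'
Consonant cluster: "sp"
Pig Latin = "oonspay"


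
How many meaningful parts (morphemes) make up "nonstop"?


Word: "nonstop"
Morphemes: non- | stop
Each morpheme carries meaning
= 2 morphemes


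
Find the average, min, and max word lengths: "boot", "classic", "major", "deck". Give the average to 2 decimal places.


Lengths: "boot"=4, "classic"=7, "major"=5, "deck"=4
Sum = 20, Count = 4
Average = 20/4 = 5.00
= avg=5.00, min=4, max=7


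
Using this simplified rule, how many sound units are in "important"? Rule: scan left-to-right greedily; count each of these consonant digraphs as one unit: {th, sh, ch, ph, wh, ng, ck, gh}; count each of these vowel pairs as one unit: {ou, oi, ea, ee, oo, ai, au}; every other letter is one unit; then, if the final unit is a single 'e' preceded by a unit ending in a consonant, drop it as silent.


Word: "important" (9 letters)
Left-to-right scan:
  (1) 'i' (letter)
  (2) 'm' (letter)
  (3) 'p' (letter)
  (4) 'o' (letter)
  (5) 'r' (letter)
  (6) 't' (letter)
  (7) 'a' (letter)
  (8) 'n' (letter)
  (9) 't' (letter)
Units from scan: 9
Sound units = 9 units


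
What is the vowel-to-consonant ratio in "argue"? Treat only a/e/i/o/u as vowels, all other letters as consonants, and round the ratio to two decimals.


Word: "argue"
Vowels (a,e,i,o,u): 3
Consonants: 2
Ratio = 3/2
= 1.50


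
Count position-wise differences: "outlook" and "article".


Comparing character by character (same length = 7):
  Pos 0: 'o' vs 'a' !=
  Pos 1: 'u' vs 'r' !=
  Pos 2: 't' vs 't' =
  Pos 3: 'l' vs 'i' !=
  Pos 4: 'o' vs 'c' !=
  Pos 5: 'o' vs 'l' !=
  Pos 6: 'k' vs 'e' !=
Hamming distance = 6


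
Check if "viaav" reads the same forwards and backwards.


Word: "viaav"
Reversed: "vaaiv"
Forward == Backward? viaav != vaaiv
Palindrome = No


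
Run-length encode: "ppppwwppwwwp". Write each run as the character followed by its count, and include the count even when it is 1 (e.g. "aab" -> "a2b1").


String: "ppppwwppwwwp"
Scanning for consecutive runs:
  'p' x 4
  'w' x 2
  'p' x 2
  'w' x 3
  'p' x 1
RLE = "p4w2p2w3p1"


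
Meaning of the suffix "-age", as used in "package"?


Suffix: -age
As in: package -> pack + -age
Meaning = result / collection


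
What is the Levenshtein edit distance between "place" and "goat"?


Word 1: "place" (length 5)
Word 2: "goat" (length 4)
One optimal edit sequence (insert/delete/substitute each cost 1):
  1. substitute 'p' -> 'g'  (+1)
  2. substitute 'l' -> 'o'  (+1)
  3. keep 'a'
  4. delete 'c'  (+1)
  5. substitute 'e' -> 't'  (+1)
Total edit operations: 4
Edit distance = 4


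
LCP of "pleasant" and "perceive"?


Word 1: "pleasant"
Word 2: "perceive"
Comparing from start:
  Pos 0: 'p' == 'p'
  Pos 1: 'l' != 'e' (stop)
LCP = "p" (length 1)


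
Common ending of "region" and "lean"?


Word 1: "region"
Word 2: "lean"
Comparing from end:
  Pos -1: 'n' == 'n'
  Pos -2: 'o' != 'a' (stop)
LCS = "n" (length 1)


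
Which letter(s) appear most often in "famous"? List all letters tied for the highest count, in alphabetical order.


Word: "famous"
Letter counts:
  'a': 1
  'f': 1
  'm': 1
  'o': 1
  's': 1
  'u': 1
Maximum count = 1
Most frequent = 'a', 'f', 'm', 'o', 's', 'u' (1 time each)


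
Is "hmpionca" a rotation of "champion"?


Word: "champion", Candidate: "hmpionca"
Method: check if candidate is substring of word+word
"championchampion" contains "hmpionca"? No
Is rotation = No


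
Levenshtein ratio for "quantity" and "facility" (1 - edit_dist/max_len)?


Word 1: "quantity" (length 8)
Word 2: "facility" (length 8)
One optimal edit sequence:
  1. substitute 'q' -> 'f'  (+1)
  2. substitute 'u' -> 'a'  (+1)
  3. substitute 'a' -> 'c'  (+1)
  4. substitute 'n' -> 'i'  (+1)
  5. substitute 't' -> 'l'  (+1)
  6. keep 'i'
  7. keep 't'
  8. keep 'y'
Edit distance = 5
Max length = max(8, 8) = 8
Similarity = 1 - 5/8
= 0.3750


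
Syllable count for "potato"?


Word: "potato"
Syllable breakdown: po | ta | to
Counting: 3 parts
= 3 syllables


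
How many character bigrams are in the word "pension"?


Word: "pension" (length 7)
Number of 2-grams = length - 2 + 1 = 7 - 2 + 1
= 6


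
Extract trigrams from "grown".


Word: "grown" (length 5)
Number of trigrams = 5 - 3 + 1 = 3
  Position 0: "gro"
  Position 1: "row"
  Position 2: "own"
Trigrams = "gro", "row", "own"


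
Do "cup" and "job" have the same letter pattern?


Pattern of "cup": [0, 1, 2]
Pattern of "job": [0, 1, 2]
Patterns match
Same pattern = Yes


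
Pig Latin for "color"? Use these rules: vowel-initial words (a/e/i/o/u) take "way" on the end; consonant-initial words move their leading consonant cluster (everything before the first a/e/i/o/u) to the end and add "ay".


Word: "color"
Starts with consonant(s) → move to end, add 'ay'
Consonant cluster: "c"
Pig Latin = "olorcay"


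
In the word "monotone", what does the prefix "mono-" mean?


Prefix: mono-
As in: monotone -> mono- + tone
Meaning = one


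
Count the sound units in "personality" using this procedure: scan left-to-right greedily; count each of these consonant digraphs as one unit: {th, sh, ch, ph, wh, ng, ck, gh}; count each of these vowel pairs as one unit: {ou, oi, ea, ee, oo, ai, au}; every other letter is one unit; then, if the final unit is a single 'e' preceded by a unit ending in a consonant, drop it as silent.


Word: "personality" (11 letters)
Left-to-right scan:
  (1) 'p' (letter)
  (2) 'e' (letter)
  (3) 'r' (letter)
  (4) 's' (letter)
  (5) 'o' (letter)
  (6) 'n' (letter)
  (7) 'a' (letter)
  (8) 'l' (letter)
  (9) 'i' (letter)
  (10) 't' (letter)
  (11) 'y' (letter)
Units from scan: 11
Sound units = 11 units


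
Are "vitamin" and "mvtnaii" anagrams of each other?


Word 1: "vitamin" → sorted: aiimntv
Word 2: "mvtnaii" → sorted: aiimntv
Same letters? aiimntv == aiimntv
Anagram = Yes


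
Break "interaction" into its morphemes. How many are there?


Word: "interaction"
Morphemes: inter- | act | -ion
Each morpheme carries meaning
= 3 morphemes


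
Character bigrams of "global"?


Word: "global" (length 6)
Number of bigrams = 6 - 2 + 1 = 5
  Position 0: "gl"
  Position 1: "lo"
  Position 2: "ob"
  Position 3: "ba"
  Position 4: "al"
Bigrams = "gl", "lo", "ob", "ba", "al"


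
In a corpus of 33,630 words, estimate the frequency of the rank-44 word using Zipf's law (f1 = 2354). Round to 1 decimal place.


Zipf's law: f(r) = f(1) / r
f(1) = 2354
f(44) = 2354 / 44
= 53.5 occurrences


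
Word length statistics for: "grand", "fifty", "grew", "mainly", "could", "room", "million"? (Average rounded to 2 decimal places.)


Lengths: "grand"=5, "fifty"=5, "grew"=4, "mainly"=6, "could"=5, "room"=4, "million"=7
Sum = 36, Count = 7
Average = 36/7 = 5.14
= avg=5.14, min=4, max=7


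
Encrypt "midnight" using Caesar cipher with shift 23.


Word: "midnight"
Shift: 23
Each letter → (letter + shift) mod 26:
  'm' (12) + 23 = 9 → 'j'
  'i' (8) + 23 = 5 → 'f'
  'd' (3) + 23 = 0 → 'a'
  'n' (13) + 23 = 10 → 'k'
  'i' (8) + 23 = 5 → 'f'
  'g' (6) + 23 = 3 → 'd'
  'h' (7) + 23 = 4 → 'e'
  't' (19) + 23 = 16 → 'q'
Result = "jfakfdeq"


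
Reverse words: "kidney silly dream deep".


Original: "kidney silly dream deep"
Words (1..n): kidney | silly | dream | deep
Reversed (n..1): deep | dream | silly | kidney
Result = "deep dream silly kidney"


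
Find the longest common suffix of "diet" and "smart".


Word 1: "diet"
Word 2: "smart"
Comparing from end:
  Pos -1: 't' == 't'
  Pos -2: 'e' != 'r' (stop)
LCS = "t" (length 1)


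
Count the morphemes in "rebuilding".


Word: "rebuilding"
Morphemes: re- | build | -ing
Each morpheme carries meaning
= 3 morphemes


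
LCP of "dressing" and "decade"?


Word 1: "dressing"
Word 2: "decade"
Comparing from start:
  Pos 0: 'd' == 'd'
  Pos 1: 'r' != 'e' (stop)
LCP = "d" (length 1)


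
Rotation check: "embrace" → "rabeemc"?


Word: "embrace", Candidate: "rabeemc"
Method: check if candidate is substring of word+word
"embraceembrace" contains "rabeemc"? No
Is rotation = No


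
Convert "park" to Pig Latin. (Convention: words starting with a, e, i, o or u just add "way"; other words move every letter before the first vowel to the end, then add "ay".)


Word: "park"
Starts with consonant(s) → move to end, add 'ay'
Consonant cluster: "p"
Pig Latin = "arkpay"


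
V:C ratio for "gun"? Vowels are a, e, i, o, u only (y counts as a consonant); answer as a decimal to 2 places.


Word: "gun"
Vowels (a,e,i,o,u): 1
Consonants: 2
Ratio = 1/2
= 0.50


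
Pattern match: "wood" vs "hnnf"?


Pattern of "wood": [0, 1, 1, 2]
Pattern of "hnnf": [0, 1, 1, 2]
Patterns match
Same pattern = Yes


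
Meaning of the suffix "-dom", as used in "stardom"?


Suffix: -dom
Example: stardom = star + -dom
Meaning = state / realm


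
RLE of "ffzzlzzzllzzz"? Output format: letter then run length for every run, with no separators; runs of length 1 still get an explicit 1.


String: "ffzzlzzzllzzz"
Scanning for consecutive runs:
  'f' x 2
  'z' x 2
  'l' x 1
  'z' x 3
  'l' x 2
  'z' x 3
RLE = "f2z2l1z3l2z3"


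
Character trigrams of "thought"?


Word: "thought" (length 7)
Number of trigrams = 7 - 3 + 1 = 5
  Position 0: "tho"
  Position 1: "hou"
  Position 2: "oug"
  Position 3: "ugh"
  Position 4: "ght"
Trigrams = "tho", "hou", "oug", "ugh", "ght"


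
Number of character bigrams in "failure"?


Word: "failure" (length 7)
Number of 2-grams = length - 2 + 1 = 7 - 2 + 1
= 6


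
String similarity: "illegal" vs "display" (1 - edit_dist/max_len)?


Word 1: "illegal" (length 7)
Word 2: "display" (length 7)
One optimal edit sequence:
  1. substitute 'i' -> 'd'  (+1)
  2. substitute 'l' -> 'i'  (+1)
  3. substitute 'l' -> 's'  (+1)
  4. substitute 'e' -> 'p'  (+1)
  5. substitute 'g' -> 'l'  (+1)
  6. keep 'a'
  7. substitute 'l' -> 'y'  (+1)
Edit distance = 6
Max length = max(7, 7) = 7
Similarity = 1 - 6/7
= 0.1429


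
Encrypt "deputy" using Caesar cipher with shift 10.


Word: "deputy"
Shift: 10
Each letter → (letter + shift) mod 26:
  'd' (3) + 10 = 13 → 'n'
  'e' (4) + 10 = 14 → 'o'
  'p' (15) + 10 = 25 → 'z'
  'u' (20) + 10 = 4 → 'e'
  't' (19) + 10 = 3 → 'd'
  'y' (24) + 10 = 8 → 'i'
Result = "nozedi"


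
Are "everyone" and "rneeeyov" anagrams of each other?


Word 1: "everyone" → sorted: eeenorvy
Word 2: "rneeeyov" → sorted: eeenorvy
Same letters? eeenorvy == eeenorvy
Anagram = Yes


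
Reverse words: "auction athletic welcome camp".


Original: "auction athletic welcome camp"
Words (1..n): auction | athletic | welcome | camp
Reversed (n..1): camp | welcome | athletic | auction
Result = "camp welcome athletic auction"


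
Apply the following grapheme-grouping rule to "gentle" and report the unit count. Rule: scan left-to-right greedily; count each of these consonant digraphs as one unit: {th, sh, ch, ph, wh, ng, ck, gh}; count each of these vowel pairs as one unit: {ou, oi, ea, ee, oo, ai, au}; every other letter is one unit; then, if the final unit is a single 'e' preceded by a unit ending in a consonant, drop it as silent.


Word: "gentle" (6 letters)
Left-to-right scan:
  1. 'g' (letter)
  2. 'e' (letter)
  3. 'n' (letter)
  4. 't' (letter)
  5. 'l' (letter)
  6. 'e' (letter)
Units from scan: 6
Final unit is 'e' after a consonant -> drop as silent (-1)
Sound units = 5 units


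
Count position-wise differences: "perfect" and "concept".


Comparing character by character (same length = 7):
  Pos 0: 'p' vs 'c' !=
  Pos 1: 'e' vs 'o' !=
  Pos 2: 'r' vs 'n' !=
  Pos 3: 'f' vs 'c' !=
  Pos 4: 'e' vs 'e' =
  Pos 5: 'c' vs 'p' !=
  Pos 6: 't' vs 't' =
Hamming distance = 5


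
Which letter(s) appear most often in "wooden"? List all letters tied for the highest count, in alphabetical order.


Word: "wooden"
Letter counts:
  'd': 1
  'e': 1
  'n': 1
  'o': 2
  'w': 1
Maximum count = 2
Most frequent = 'o' (2 times each)


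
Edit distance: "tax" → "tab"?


Word 1: "tax" (length 3)
Word 2: "tab" (length 3)
One optimal edit sequence (insert/delete/substitute each cost 1):
  1. keep 't'
  2. keep 'a'
  3. substitute 'x' -> 'b'  (+1)
Total edit operations: 1
Edit distance = 1


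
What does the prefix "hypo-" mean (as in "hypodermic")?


Prefix: hypo-
As in: hypodermic -> hypo- + dermic
Meaning = under / below normal


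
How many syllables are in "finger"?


Word: "finger"
Syllable breakdown: fin · ger
Counting: 2 parts
= 2 syllables


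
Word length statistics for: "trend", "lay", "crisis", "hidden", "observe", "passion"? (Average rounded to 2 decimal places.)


Lengths: "trend"=5, "lay"=3, "crisis"=6, "hidden"=6, "observe"=7, "passion"=7
Sum = 34, Count = 6
Average = 34/6 = 5.67
= avg=5.67, min=3, max=7


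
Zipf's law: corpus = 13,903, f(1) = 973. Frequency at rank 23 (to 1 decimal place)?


Zipf's law: f(r) = f(1) / r
f(1) = 973
f(23) = 973 / 23
= 42.3 occurrences


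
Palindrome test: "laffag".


Word: "laffag"
Reversed: "gaffal"
Forward == Backward? laffag != gaffal
Palindrome = No


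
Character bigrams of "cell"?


Word: "cell" (length 4)
Number of bigrams = 4 - 2 + 1 = 3
  Position 0: "ce"
  Position 1: "el"
  Position 2: "ll"
Bigrams = "ce", "el", "ll"


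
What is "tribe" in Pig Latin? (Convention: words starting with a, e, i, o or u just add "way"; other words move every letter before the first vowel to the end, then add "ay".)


Word: "tribe"
Starts with consonant(s) → move to end, add 'ay'
Consonant cluster: "tr"
Pig Latin = "ibetray"


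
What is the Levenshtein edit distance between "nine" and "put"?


Word 1: "nine" (length 4)
Word 2: "put" (length 3)
One optimal edit sequence (insert/delete/substitute each cost 1):
  1. delete 'n'  (+1)
  2. substitute 'i' -> 'p'  (+1)
  3. substitute 'n' -> 'u'  (+1)
  4. substitute 'e' -> 't'  (+1)
Total edit operations: 4
Edit distance = 4


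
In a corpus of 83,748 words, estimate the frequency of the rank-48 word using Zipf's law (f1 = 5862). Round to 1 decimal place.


Zipf's law: f(r) = f(1) / r
f(1) = 5862
f(48) = 5862 / 48
= 122.1 occurrences


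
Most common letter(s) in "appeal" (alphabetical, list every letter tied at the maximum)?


Word: "appeal"
Letter counts:
  'a': 2
  'e': 1
  'l': 1
  'p': 2
Maximum count = 2
Most frequent = 'a', 'p' (2 times each)


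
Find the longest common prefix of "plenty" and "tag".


Word 1: "plenty"
Word 2: "tag"
Comparing from start:
  Pos 0: 'p' != 't' (stop)
LCP = "" (length 0)


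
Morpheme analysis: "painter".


Word: "painter"
Morphemes: paint / -er
Each morpheme carries meaning
= 2 morphemes


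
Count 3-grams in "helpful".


Word: "helpful" (length 7)
Number of 3-grams = length - 3 + 1 = 7 - 3 + 1
= 5


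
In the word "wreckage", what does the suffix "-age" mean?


Suffix: -age
Example: wreckage = wreck + -age
Meaning = result / collection


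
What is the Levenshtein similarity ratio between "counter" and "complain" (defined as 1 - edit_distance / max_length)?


Word 1: "counter" (length 7)
Word 2: "complain" (length 8)
One optimal edit sequence:
  1. keep 'c'
  2. keep 'o'
  3. insert 'm'  (+1)
  4. substitute 'u' -> 'p'  (+1)
  5. substitute 'n' -> 'l'  (+1)
  6. substitute 't' -> 'a'  (+1)
  7. substitute 'e' -> 'i'  (+1)
  8. substitute 'r' -> 'n'  (+1)
Edit distance = 6
Max length = max(7, 8) = 8
Similarity = 1 - 6/8
= 0.2500


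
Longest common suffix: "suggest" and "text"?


Word 1: "suggest"
Word 2: "text"
Comparing from end:
  Pos -1: 't' == 't'
  Pos -2: 's' != 'x' (stop)
LCS = "t" (length 1)


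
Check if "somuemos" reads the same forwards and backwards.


Word: "somuemos"
Reversed: "someumos"
Forward == Backward? somuemos != someumos
Palindrome = No


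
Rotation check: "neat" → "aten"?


Word: "neat", Candidate: "aten"
Method: check if candidate is substring of word+word
"neatneat" contains "aten"? No
Is rotation = No


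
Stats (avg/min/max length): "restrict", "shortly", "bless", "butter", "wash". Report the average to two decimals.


Lengths: "restrict"=8, "shortly"=7, "bless"=5, "butter"=6, "wash"=4
Sum = 30, Count = 5
Average = 30/5 = 6.00
= avg=6.00, min=4, max=8


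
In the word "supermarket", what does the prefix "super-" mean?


Prefix: super-
Example: supermarket = super- + market
Meaning = above / beyond


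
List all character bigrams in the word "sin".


Word: "sin" (length 3)
Number of bigrams = 3 - 2 + 1 = 2
  Position 0: "si"
  Position 1: "in"
Bigrams = "si", "in"


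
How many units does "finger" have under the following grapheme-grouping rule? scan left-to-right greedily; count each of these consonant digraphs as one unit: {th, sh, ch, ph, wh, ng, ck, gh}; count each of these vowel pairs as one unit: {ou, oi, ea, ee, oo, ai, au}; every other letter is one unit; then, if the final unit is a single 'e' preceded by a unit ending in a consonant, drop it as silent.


Word: "finger" (6 letters)
Left-to-right scan:
  (1) 'f' (letter)
  (2) 'i' (letter)
  (3) 'ng' (digraph)
  (4) 'e' (letter)
  (5) 'r' (letter)
Units from scan: 5
Sound units = 5 units
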